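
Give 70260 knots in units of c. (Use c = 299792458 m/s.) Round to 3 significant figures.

0.000121 c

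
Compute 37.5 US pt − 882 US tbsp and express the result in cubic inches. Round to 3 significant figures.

287 in³

37.5 US pt = 1082.81 in³ and 882 US tbsp = 795.867 in³.
1082.81 − 795.867 ≈ 287 in³.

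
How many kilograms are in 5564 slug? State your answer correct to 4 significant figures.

81200 kg

1 slug = 14.5939 kg.
So 5564 × 14.5939 ≈ 81200 kg.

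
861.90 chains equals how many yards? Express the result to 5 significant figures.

18962 yd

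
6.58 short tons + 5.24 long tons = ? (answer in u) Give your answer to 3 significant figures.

6.80 × 10^30 u

6.58 short ton = 3.59478 × 10^30 u and 5.24 long ton = 3.20624 × 10^30 u.
3.59478 × 10^30 + 3.20624 × 10^30 ≈ 6.80 × 10^30 u.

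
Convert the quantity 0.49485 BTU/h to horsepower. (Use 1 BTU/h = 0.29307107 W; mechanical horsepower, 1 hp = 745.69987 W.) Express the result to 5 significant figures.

1 BTU per hour = 0.000393015 hp.
Then 0.49485 × 0.000393015 ≈ 0.00019448 hp.

0.00019448 hp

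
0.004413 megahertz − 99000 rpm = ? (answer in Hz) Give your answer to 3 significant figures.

2760 Hz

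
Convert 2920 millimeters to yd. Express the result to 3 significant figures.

3.19 yards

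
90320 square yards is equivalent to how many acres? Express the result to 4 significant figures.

1 yd² = 0.000206612 acre.
So 90320 × 0.000206612 ≈ 18.66 acre.

18.66 acre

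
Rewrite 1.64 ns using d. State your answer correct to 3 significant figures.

1.90 × 10^-14 d

1 nanosecond = 1.15741 × 10^-14 d.
1.64 × 1.15741 × 10^-14 ≈ 1.90 × 10^-14 d.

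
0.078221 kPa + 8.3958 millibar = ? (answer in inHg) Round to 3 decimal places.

0.078221 kPa = 0.0230986 inHg and 8.3958 mbar = 0.247928 inHg.
0.0230986 + 0.247928 ≈ 0.271 inHg.

0.271 inches of mercury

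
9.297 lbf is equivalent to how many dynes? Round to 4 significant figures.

1 lbf = 444822 dyn.
9.297 × 444822 ≈ 4.136 × 10^6 dyn.

4.136 × 10^6 dyn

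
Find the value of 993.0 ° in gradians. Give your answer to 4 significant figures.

1103 gradians

1 ° = 1.11111 gradians.
Then 993.0 × 1.11111 ≈ 1103 grad.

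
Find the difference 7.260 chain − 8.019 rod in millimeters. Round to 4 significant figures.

105700 mm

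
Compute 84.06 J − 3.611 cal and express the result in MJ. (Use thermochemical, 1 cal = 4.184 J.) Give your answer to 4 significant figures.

6.895 × 10^-5 megajoules

84.06 J = 8.40600 × 10^-5 MJ and 3.611 cal = 1.51084 × 10^-5 MJ.
8.40600 × 10^-5 − 1.51084 × 10^-5 ≈ 6.895 × 10^-5 MJ.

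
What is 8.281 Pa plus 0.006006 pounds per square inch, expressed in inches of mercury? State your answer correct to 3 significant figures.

0.0147 inches of mercury

8.281 Pa = 0.00244538 inHg and 0.006006 psi = 0.0122283 inHg.
0.00244538 + 0.0122283 ≈ 0.0147 inHg.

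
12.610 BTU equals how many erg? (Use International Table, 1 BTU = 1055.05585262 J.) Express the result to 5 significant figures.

1 British thermal unit = 1.05506e+10 ergs.
12.610 × 1.05506e+10 ≈ 1.3304e+11 erg.

1.3304e+11 erg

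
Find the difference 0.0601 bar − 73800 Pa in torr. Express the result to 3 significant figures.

-508 torr

0.0601 bar = 45.0787 torr and 73800 Pa = 553.546 torr.
45.0787 − 553.546 ≈ -508 torr.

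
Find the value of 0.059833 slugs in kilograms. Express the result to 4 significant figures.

0.8732 kg

1 slug = 14.5939 kilograms.
Then 0.059833 × 14.5939 ≈ 0.8732 kg.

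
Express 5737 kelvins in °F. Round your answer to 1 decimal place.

K = (°F + 459.67) × 5/9.
Applying the formula gives 9866.9 °F.

9866.9 °F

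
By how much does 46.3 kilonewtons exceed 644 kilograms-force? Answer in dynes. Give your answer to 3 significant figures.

46.3 kN = 4.63000 × 10^9 dyn and 644 kgf = 6.31548 × 10^8 dyn.
4.63000 × 10^9 − 6.31548 × 10^8 ≈ 4.00 × 10^9 dyn.

4.00 × 10^9 dyn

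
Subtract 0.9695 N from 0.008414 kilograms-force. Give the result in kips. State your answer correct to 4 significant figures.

0.008414 kgf = 1.85497 × 10^-5 kip and 0.9695 N = 0.000217952 kip.
1.85497 × 10^-5 − 0.000217952 ≈ -0.0001994 kip.

-0.0001994 kips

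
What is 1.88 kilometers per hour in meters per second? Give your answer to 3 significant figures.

0.522 meters per second

1 km/h = 0.277778 m/s.
Then 1.88 × 0.277778 ≈ 0.522 m/s.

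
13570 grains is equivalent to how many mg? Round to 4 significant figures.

879300 milligrams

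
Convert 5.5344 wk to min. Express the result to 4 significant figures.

1 week = 10080.0 min.
Then 5.5344 × 10080.0 ≈ 55790 min.

55790 min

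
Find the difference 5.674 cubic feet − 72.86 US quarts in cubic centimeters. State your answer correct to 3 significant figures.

5.674 ft³ = 160670 cm³ and 72.86 US qt = 68951.3 cm³.
160670 − 68951.3 ≈ 91700 cm³.

91700 cm³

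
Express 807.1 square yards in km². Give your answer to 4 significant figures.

1 yd² = 8.36127 × 10^-7 km².
807.1 × 8.36127 × 10^-7 ≈ 0.0006748 km².

0.0006748 square kilometers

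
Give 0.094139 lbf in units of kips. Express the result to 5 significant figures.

1 lbf = 0.00100000 kip.
So 0.094139 × 0.00100000 ≈ 9.4139e-5 kip.

9.4139e-5 kips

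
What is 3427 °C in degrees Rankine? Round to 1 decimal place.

6660.3 degrees Rankine

°R = (°C + 273.15) × 9/5.
Applying the formula gives 6660.3 °R.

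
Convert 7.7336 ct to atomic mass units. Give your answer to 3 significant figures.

1 carat = 1.20443 × 10^23 u.
7.7336 × 1.20443 × 10^23 ≈ 9.31 × 10^23 u.

9.31 × 10^23 u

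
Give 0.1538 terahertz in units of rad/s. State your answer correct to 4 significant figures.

1 THz = 6.28319 × 10^12 rad/s.
0.1538 × 6.28319 × 10^12 ≈ 9.664 × 10^11 rad/s.

9.664 × 10^11 radians per second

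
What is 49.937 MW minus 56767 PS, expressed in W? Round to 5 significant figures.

49.937 MW = 4.99370e+7 W and 56767 PS = 4.17521e+7 W.
4.99370e+7 − 4.17521e+7 ≈ 8.1849e+6 W.

8.1849e+6 watts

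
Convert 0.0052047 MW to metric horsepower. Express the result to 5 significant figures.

1 megawatt = 1359.62 PS.
Then 0.0052047 × 1359.62 ≈ 7.0764 PS.

7.0764 PS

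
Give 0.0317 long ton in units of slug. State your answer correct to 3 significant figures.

1 long ton = 69.6213 slug.
Thus 0.0317 × 69.6213 ≈ 2.21 slug.

2.21 slug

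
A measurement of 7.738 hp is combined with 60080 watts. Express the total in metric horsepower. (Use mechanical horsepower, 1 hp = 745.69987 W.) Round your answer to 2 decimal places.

89.53 PS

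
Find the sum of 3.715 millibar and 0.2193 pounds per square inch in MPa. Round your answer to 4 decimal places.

3.715 mbar = 0.000371500 MPa and 0.2193 psi = 0.00151202 MPa.
0.000371500 + 0.00151202 ≈ 0.0019 MPa.

0.0019 megapascals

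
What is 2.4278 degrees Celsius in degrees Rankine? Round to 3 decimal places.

496.040 degrees Rankine

°R = (°C + 273.15) × 9/5.
Applying the formula gives 496.040 °R.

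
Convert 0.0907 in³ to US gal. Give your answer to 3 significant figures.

0.000393 US gal

1 in³ = 0.00432900 US gallons.
So 0.0907 × 0.00432900 ≈ 0.000393 US gal.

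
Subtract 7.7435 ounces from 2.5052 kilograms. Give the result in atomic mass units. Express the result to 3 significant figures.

1.38 × 10^27 u

2.5052 kg = 1.50867 × 10^27 u and 7.7435 oz = 1.32201 × 10^26 u.
1.50867 × 10^27 − 1.32201 × 10^26 ≈ 1.38 × 10^27 u.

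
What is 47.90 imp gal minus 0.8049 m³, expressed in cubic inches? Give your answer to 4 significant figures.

47.90 imp gal = 13288.4 in³ and 0.8049 m³ = 49118.0 in³.
13288.4 − 49118.0 ≈ -35830 in³.

-35830 in³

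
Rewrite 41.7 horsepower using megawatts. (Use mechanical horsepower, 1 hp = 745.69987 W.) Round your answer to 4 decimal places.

0.0311 megawatts

1 horsepower = 0.000745700 MW.
41.7 × 0.000745700 ≈ 0.0311 MW.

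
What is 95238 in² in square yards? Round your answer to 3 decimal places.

1 in² = 0.000771605 square yards.
95238 × 0.000771605 ≈ 73.486 yd².

73.486 yd²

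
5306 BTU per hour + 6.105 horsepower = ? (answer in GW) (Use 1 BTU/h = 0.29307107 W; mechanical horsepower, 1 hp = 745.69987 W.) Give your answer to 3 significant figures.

6.11e-6 GW

5306 BTU/h = 1.55504e-6 GW and 6.105 hp = 4.55250e-6 GW.
1.55504e-6 + 4.55250e-6 ≈ 6.11e-6 GW.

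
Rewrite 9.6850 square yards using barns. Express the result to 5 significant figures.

8.0979 × 10^28 barn

1 yd² = 8.36127 × 10^27 barns.
Thus 9.6850 × 8.36127 × 10^27 ≈ 8.0979 × 10^28 barn.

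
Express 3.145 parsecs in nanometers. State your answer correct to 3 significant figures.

9.70 × 10^25 nm

1 parsec = 3.08568 × 10^25 nm.
Thus 3.145 × 3.08568 × 10^25 ≈ 9.70 × 10^25 nm.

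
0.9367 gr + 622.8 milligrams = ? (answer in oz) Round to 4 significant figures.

0.02411 ounces

0.9367 gr = 0.00214103 oz and 622.8 mg = 0.0219686 oz.
0.00214103 + 0.0219686 ≈ 0.02411 oz.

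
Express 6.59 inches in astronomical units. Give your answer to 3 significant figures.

1 in = 1.69789e-13 au.
Then 6.59 × 1.69789e-13 ≈ 1.12e-12 au.

1.12e-12 au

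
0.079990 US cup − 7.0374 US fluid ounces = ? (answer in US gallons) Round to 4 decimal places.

0.079990 US cup = 0.004999375 US gal and 7.0374 US fl oz = 0.05497969 US gal.
0.004999375 − 0.05497969 ≈ -0.0500 US gal.

-0.0500 US gallons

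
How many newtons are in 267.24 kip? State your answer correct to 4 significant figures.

1.189e+6 newtons

1 kip = 4448.22 N.
Then 267.24 × 4448.22 ≈ 1.189e+6 N.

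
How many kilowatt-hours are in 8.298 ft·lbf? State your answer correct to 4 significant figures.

3.125 × 10^-6 kWh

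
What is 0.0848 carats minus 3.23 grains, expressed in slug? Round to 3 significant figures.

-1.32 × 10^-5 slugs

0.0848 ct = 1.16213 × 10^-6 slug and 3.23 gr = 1.43416 × 10^-5 slug.
1.16213 × 10^-6 − 1.43416 × 10^-5 ≈ -1.32 × 10^-5 slug.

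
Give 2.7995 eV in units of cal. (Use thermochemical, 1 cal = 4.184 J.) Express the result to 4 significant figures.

1 eV = 3.82929e-20 calories.
So 2.7995 × 3.82929e-20 ≈ 1.072e-19 cal.

1.072e-19 cal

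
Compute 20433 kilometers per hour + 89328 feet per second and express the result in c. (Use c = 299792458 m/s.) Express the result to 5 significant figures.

0.00010975 times the speed of light

20433 km/h = 1.89325e-5 c and 89328 ft/s = 9.08201e-5 c.
1.89325e-5 + 9.08201e-5 ≈ 0.00010975 c.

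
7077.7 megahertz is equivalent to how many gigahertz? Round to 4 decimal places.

7.0777 GHz

1 megahertz = 0.00100000 GHz.
7077.7 × 0.00100000 ≈ 7.0777 GHz.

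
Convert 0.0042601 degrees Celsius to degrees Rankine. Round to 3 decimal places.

491.678 degrees Rankine

°R = (°C + 273.15) × 9/5.
Applying the formula gives 491.678 °R.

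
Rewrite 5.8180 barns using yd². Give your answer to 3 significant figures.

1 barn = 1.19599e-28 yd².
5.8180 × 1.19599e-28 ≈ 6.96e-28 yd².

6.96e-28 yd²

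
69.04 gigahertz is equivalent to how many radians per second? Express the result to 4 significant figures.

4.338e+11 radians per second

1 GHz = 6.28319e+9 rad/s.
So 69.04 × 6.28319e+9 ≈ 4.338e+11 rad/s.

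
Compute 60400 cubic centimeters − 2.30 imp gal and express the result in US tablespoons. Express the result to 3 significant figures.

60400 cm³ = 4084.73 US tbsp and 2.30 imp gal = 707.119 US tbsp.
4084.73 − 707.119 ≈ 3380 US tbsp.

3380 US tbsp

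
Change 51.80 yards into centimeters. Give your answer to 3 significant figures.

1 yd = 91.4400 centimeters.
Thus 51.80 × 91.4400 ≈ 4740 cm.

4740 centimeters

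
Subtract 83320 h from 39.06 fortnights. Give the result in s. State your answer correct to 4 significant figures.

-2.527 × 10^8 seconds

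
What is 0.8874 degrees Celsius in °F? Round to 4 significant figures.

33.60 degrees Fahrenheit

°C = (°F − 32) × 5/9.
Applying the formula gives 33.60 °F.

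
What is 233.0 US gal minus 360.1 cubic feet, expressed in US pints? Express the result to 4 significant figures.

-19690 US pints

233.0 US gal = 1864.00 US pt and 360.1 ft³ = 21549.9 US pt.
1864.00 − 21549.9 ≈ -19690 US pt.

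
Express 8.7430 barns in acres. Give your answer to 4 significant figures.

1 barn = 2.47105 × 10^-32 acre.
8.7430 × 2.47105 × 10^-32 ≈ 2.160 × 10^-31 acre.

2.160 × 10^-31 acres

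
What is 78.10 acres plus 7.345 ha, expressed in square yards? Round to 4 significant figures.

78.10 acre = 378004 yd² and 7.345 ha = 87845.5 yd².
378004 + 87845.5 ≈ 465800 yd².

465800 square yards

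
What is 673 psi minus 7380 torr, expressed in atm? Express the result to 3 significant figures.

36.1 atm

673 psi = 45.7949 atm and 7380 torr = 9.71053 atm.
45.7949 − 9.71053 ≈ 36.1 atm.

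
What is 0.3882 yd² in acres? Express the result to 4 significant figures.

8.021e-5 acres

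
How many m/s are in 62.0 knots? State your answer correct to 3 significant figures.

31.9 m/s

1 kn = 0.514444 m/s.
Thus 62.0 × 0.514444 ≈ 31.9 m/s.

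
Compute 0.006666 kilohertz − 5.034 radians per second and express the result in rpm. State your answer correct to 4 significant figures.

0.006666 kHz = 399.960 rpm and 5.034 rad/s = 48.0712 rpm.
399.960 − 48.0712 ≈ 351.9 rpm.

351.9 revolutions per minute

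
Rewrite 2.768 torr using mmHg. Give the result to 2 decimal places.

1 torr = 1.00000 millimeters of mercury.
So 2.768 × 1.00000 ≈ 2.77 mmHg.

2.77 mmHg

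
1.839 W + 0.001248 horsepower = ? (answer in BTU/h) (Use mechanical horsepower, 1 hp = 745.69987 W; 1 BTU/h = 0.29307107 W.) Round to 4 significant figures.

1.839 W = 6.27493 BTU/h and 0.001248 hp = 3.17545 BTU/h.
6.27493 + 3.17545 ≈ 9.450 BTU/h.

9.450 BTU/h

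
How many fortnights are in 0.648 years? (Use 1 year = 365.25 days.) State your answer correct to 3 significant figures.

16.9 fortnights

1 year = 26.0893 fortnight.
Then 0.648 × 26.0893 ≈ 16.9 fortnight.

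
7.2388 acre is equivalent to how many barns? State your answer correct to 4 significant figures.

2.929e+32 barn

1 acre = 4.04686e+31 barn.
7.2388 × 4.04686e+31 ≈ 2.929e+32 barn.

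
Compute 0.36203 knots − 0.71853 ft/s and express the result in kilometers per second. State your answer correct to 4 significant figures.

-3.276e-5 km/s

0.36203 kn = 0.000186244 km/s and 0.71853 ft/s = 0.000219008 km/s.
0.000186244 − 0.000219008 ≈ -3.276e-5 km/s.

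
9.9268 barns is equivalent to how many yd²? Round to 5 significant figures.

1.1872e-27 yd²

1 barn = 1.19599e-28 square yards.
Thus 9.9268 × 1.19599e-28 ≈ 1.1872e-27 yd².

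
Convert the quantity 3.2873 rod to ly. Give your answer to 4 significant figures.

1.747 × 10^-15 ly

1 rod = 5.31587 × 10^-16 light-years.
Then 3.2873 × 5.31587 × 10^-16 ≈ 1.747 × 10^-15 ly.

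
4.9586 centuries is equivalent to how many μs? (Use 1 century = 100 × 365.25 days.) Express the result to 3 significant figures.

1.56 × 10^16 μs

1 century = 3.15576 × 10^15 μs.
So 4.9586 × 3.15576 × 10^15 ≈ 1.56 × 10^16 μs.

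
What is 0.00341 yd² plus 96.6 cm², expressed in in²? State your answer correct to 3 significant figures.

19.4 in²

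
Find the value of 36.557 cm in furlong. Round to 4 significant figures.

1 cm = 4.97097 × 10^-5 furlong.
So 36.557 × 4.97097 × 10^-5 ≈ 0.001817 furlong.

0.001817 furlongs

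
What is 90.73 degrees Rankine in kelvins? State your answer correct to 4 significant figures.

°R = K × 9/5.
Applying the formula gives 50.41 K.

50.41 kelvins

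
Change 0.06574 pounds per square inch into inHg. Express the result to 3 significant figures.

0.134 inches of mercury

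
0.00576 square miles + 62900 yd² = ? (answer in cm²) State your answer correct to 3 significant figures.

6.75 × 10^8 cm²

0.00576 mi² = 1.49183 × 10^8 cm² and 62900 yd² = 5.25924 × 10^8 cm².
1.49183 × 10^8 + 5.25924 × 10^8 ≈ 6.75 × 10^8 cm².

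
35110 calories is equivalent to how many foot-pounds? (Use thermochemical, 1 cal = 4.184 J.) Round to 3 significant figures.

108000 ft·lbf

1 cal = 3.08596 ft·lbf.
Thus 35110 × 3.08596 ≈ 108000 ft·lbf.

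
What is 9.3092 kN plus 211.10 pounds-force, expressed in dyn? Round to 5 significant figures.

1.0248e+9 dyn

9.3092 kN = 9.30920e+8 dyn and 211.10 lbf = 9.39020e+7 dyn.
9.30920e+8 + 9.39020e+7 ≈ 1.0248e+9 dyn.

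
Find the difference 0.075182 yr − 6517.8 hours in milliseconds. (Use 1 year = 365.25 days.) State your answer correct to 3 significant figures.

0.075182 yr = 2.37256 × 10^9 ms and 6517.8 h = 2.34641 × 10^10 ms.
2.37256 × 10^9 − 2.34641 × 10^10 ≈ -2.11 × 10^10 ms.

-2.11 × 10^10 milliseconds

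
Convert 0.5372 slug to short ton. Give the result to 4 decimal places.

1 slug = 0.0160870 short ton.
Then 0.5372 × 0.0160870 ≈ 0.0086 short ton.

0.0086 short ton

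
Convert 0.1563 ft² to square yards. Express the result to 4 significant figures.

0.01737 yd²

1 ft² = 0.111111 yd².
0.1563 × 0.111111 ≈ 0.01737 yd².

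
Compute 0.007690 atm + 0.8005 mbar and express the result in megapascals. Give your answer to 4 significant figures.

0.007690 atm = 0.000779189 MPa and 0.8005 mbar = 8.00500e-5 MPa.
0.000779189 + 8.00500e-5 ≈ 0.0008592 MPa.

0.0008592 MPa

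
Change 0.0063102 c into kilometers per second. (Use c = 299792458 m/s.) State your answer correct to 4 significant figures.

1 c = 299792 kilometers per second.
0.0063102 × 299792 ≈ 1892 km/s.

1892 kilometers per second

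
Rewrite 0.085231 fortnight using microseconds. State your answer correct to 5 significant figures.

1.0310e+11 microseconds

1 fortnight = 1.20960e+12 microseconds.
Thus 0.085231 × 1.20960e+12 ≈ 1.0310e+11 μs.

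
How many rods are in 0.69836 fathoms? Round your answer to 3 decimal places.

1 fathom = 0.363636 rod.
Thus 0.69836 × 0.363636 ≈ 0.254 rod.

0.254 rod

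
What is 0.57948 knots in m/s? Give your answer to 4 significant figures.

0.2981 m/s

1 knot = 0.514444 m/s.
So 0.57948 × 0.514444 ≈ 0.2981 m/s.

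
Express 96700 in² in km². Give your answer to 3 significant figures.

6.24 × 10^-5 km²

1 square inch = 6.45160 × 10^-10 km².
Thus 96700 × 6.45160 × 10^-10 ≈ 6.24 × 10^-5 km².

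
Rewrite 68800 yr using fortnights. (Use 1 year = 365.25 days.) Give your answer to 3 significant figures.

1 yr = 26.0893 fortnights.
68800 × 26.0893 ≈ 1.79e+6 fortnight.

1.79e+6 fortnight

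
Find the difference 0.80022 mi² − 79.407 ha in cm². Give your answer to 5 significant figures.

1.2785e+10 cm²

0.80022 mi² = 2.07256e+10 cm² and 79.407 ha = 7.94070e+9 cm².
2.07256e+10 − 7.94070e+9 ≈ 1.2785e+10 cm².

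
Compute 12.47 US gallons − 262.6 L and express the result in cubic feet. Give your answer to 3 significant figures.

-7.61 cubic feet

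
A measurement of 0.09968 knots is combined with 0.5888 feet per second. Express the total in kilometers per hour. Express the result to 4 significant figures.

0.09968 kn = 0.184607 km/h and 0.5888 ft/s = 0.646078 km/h.
0.184607 + 0.646078 ≈ 0.8307 km/h.

0.8307 km/h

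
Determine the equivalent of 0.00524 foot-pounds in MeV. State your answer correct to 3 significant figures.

4.43 × 10^10 megaelectronvolts

1 foot-pound = 8.46235 × 10^12 MeV.
Then 0.00524 × 8.46235 × 10^12 ≈ 4.43 × 10^10 MeV.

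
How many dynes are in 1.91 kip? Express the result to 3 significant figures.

1 kip = 4.44822e+8 dyn.
Thus 1.91 × 4.44822e+8 ≈ 8.50e+8 dyn.

8.50e+8 dyn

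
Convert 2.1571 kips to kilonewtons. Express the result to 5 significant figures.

9.5953 kN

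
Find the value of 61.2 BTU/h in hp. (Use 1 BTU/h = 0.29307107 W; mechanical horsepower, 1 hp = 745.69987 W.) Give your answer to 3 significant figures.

1 BTU/h = 0.000393015 hp.
Thus 61.2 × 0.000393015 ≈ 0.0241 hp.

0.0241 hp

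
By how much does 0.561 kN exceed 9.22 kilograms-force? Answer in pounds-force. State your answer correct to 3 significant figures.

0.561 kN = 126.118 lbf and 9.22 kgf = 20.3266 lbf.
126.118 − 20.3266 ≈ 106 lbf.

106 lbf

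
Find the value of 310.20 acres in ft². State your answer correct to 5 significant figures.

1.3512e+7 ft²

1 acre = 43560.0 square feet.
Then 310.20 × 43560.0 ≈ 1.3512e+7 ft².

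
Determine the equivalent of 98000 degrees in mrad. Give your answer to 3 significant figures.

1.71 × 10^6 mrad

1 ° = 17.4533 milliradians.
Thus 98000 × 17.4533 ≈ 1.71 × 10^6 mrad.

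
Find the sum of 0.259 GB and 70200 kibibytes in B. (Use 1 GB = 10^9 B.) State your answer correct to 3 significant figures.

0.259 GB = 2.59000e+8 B and 70200 KiB = 7.18848e+7 B.
2.59000e+8 + 7.18848e+7 ≈ 3.31e+8 B.

3.31e+8 B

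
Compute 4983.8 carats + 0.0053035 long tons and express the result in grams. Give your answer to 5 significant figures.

6385.4 g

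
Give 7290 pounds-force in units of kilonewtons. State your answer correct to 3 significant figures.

1 pound-force = 0.00444822 kilonewtons.
Then 7290 × 0.00444822 ≈ 32.4 kN.

32.4 kN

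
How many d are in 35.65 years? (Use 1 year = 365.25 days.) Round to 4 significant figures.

1 year = 365.250 d.
35.65 × 365.250 ≈ 13020 d.

13020 d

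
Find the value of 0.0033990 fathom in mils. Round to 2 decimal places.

1 fathom = 72000.0 mil.
So 0.0033990 × 72000.0 ≈ 244.73 mil.

244.73 mil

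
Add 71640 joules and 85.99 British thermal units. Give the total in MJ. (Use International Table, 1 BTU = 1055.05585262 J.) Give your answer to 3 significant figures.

0.162 megajoules

71640 J = 0.0716400 MJ and 85.99 BTU = 0.0907243 MJ.
0.0716400 + 0.0907243 ≈ 0.162 MJ.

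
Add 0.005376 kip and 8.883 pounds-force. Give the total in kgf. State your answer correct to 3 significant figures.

0.005376 kip = 2.43851 kgf and 8.883 lbf = 4.02926 kgf.
2.43851 + 4.02926 ≈ 6.47 kgf.

6.47 kilograms-force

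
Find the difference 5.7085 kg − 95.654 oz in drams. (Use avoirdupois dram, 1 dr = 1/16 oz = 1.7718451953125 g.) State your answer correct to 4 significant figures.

5.7085 kg = 3221.78 dr and 95.654 oz = 1530.46 dr.
3221.78 − 1530.46 ≈ 1691 dr.

1691 drams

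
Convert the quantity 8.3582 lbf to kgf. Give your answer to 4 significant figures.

1 pound-force = 0.453592 kilograms-force.
Thus 8.3582 × 0.453592 ≈ 3.791 kgf.

3.791 kilograms-force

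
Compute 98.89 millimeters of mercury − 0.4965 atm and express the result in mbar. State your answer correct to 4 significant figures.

-371.2 mbar

98.89 mmHg = 131.843 mbar and 0.4965 atm = 503.079 mbar.
131.843 − 503.079 ≈ -371.2 mbar.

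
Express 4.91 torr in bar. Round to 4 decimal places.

0.0065 bar

1 torr = 0.00133322 bar.
Thus 4.91 × 0.00133322 ≈ 0.0065 bar.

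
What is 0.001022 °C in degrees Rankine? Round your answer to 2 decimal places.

491.67 °R

°R = (°C + 273.15) × 9/5.
Applying the formula gives 491.67 °R.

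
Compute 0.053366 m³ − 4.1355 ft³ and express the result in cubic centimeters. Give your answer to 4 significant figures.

0.053366 m³ = 53366.0 cm³ and 4.1355 ft³ = 117104 cm³.
53366.0 − 117104 ≈ -63740 cm³.

-63740 cm³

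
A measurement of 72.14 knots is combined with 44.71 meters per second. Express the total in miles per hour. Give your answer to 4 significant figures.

183.0 miles per hour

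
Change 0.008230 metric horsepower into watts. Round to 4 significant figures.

6.053 W

1 metric horsepower = 735.499 W.
So 0.008230 × 735.499 ≈ 6.053 W.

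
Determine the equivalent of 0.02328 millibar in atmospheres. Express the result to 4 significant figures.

2.298 × 10^-5 atm

1 millibar = 0.000986923 atm.
0.02328 × 0.000986923 ≈ 2.298 × 10^-5 atm.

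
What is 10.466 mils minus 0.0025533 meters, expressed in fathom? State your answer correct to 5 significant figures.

-0.0012508 fathoms

10.466 mil = 0.000145361 fathom and 0.0025533 m = 0.00139616 fathom.
0.000145361 − 0.00139616 ≈ -0.0012508 fathom.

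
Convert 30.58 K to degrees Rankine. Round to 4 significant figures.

55.04 °R

°R = K × 9/5.
Applying the formula gives 55.04 °R.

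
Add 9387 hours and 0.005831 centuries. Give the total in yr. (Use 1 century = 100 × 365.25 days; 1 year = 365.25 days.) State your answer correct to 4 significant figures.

1.654 yr

9387 h = 1.07084 yr and 0.005831 century = 0.583100 yr.
1.07084 + 0.583100 ≈ 1.654 yr.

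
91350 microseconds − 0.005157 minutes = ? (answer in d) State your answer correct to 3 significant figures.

-2.52 × 10^-6 days

91350 μs = 1.05729 × 10^-6 d and 0.005157 min = 3.58125 × 10^-6 d.
1.05729 × 10^-6 − 3.58125 × 10^-6 ≈ -2.52 × 10^-6 d.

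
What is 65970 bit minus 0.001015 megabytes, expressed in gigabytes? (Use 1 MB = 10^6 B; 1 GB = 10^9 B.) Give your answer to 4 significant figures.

7.231 × 10^-6 GB

65970 bit = 8.24625 × 10^-6 GB and 0.001015 MB = 1.01500 × 10^-6 GB.
8.24625 × 10^-6 − 1.01500 × 10^-6 ≈ 7.231 × 10^-6 GB.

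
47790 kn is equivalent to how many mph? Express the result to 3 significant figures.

1 kn = 1.15078 mph.
Thus 47790 × 1.15078 ≈ 55000 mph.

55000 mph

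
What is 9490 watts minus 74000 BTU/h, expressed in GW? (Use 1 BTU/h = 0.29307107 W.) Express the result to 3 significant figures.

-1.22 × 10^-5 gigawatts

9490 W = 9.49000 × 10^-6 GW and 74000 BTU/h = 2.16873 × 10^-5 GW.
9.49000 × 10^-6 − 2.16873 × 10^-5 ≈ -1.22 × 10^-5 GW.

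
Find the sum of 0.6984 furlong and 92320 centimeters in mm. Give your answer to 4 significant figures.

1.064e+6 mm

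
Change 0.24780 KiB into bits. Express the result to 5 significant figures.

2030.0 bits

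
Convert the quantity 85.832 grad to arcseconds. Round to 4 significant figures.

1 grad = 3240.00 arcsec.
85.832 × 3240.00 ≈ 278100 arcsec.

278100 arcsec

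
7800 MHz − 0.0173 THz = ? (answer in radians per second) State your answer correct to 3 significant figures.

7800 MHz = 4.90088e+10 rad/s and 0.0173 THz = 1.08699e+11 rad/s.
4.90088e+10 − 1.08699e+11 ≈ -5.97e+10 rad/s.

-5.97e+10 radians per second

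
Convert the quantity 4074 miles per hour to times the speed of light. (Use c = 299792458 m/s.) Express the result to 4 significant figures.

1 mph = 1.49116e-9 c.
Then 4074 × 1.49116e-9 ≈ 6.075e-6 c.

6.075e-6 c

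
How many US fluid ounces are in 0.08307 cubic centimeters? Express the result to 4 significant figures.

1 cm³ = 0.0338140 US fl oz.
Thus 0.08307 × 0.0338140 ≈ 0.002809 US fl oz.

0.002809 US fl oz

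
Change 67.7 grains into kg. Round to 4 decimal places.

1 gr = 6.47989e-5 kg.
Then 67.7 × 6.47989e-5 ≈ 0.0044 kg.

0.0044 kilograms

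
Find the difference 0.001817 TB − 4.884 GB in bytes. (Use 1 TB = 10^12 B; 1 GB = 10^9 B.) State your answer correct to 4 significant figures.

-3.067e+9 bytes

0.001817 TB = 1.81700e+9 B and 4.884 GB = 4.88400e+9 B.
1.81700e+9 − 4.88400e+9 ≈ -3.067e+9 B.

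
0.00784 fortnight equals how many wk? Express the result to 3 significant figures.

0.0157 weeks

1 fortnight = 2.00000 wk.
So 0.00784 × 2.00000 ≈ 0.0157 wk.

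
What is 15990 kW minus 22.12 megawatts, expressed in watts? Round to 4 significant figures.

15990 kW = 1.59900e+7 W and 22.12 MW = 2.21200e+7 W.
1.59900e+7 − 2.21200e+7 ≈ -6.130e+6 W.

-6.130e+6 watts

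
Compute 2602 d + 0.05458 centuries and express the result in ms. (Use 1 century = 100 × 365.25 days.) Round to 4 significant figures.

3.971e+11 milliseconds

2602 d = 2.24813e+11 ms and 0.05458 century = 1.72241e+11 ms.
2.24813e+11 + 1.72241e+11 ≈ 3.971e+11 ms.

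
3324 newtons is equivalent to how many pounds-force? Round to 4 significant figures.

1 N = 0.224809 pounds-force.
So 3324 × 0.224809 ≈ 747.3 lbf.

747.3 lbf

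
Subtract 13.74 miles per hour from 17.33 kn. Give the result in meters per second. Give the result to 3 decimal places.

17.33 kn = 8.91532 m/s and 13.74 mph = 6.14233 m/s.
8.91532 − 6.14233 ≈ 2.773 m/s.

2.773 m/s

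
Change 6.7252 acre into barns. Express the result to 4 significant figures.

2.722e+32 barn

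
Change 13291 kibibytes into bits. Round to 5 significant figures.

1.0888e+8 bits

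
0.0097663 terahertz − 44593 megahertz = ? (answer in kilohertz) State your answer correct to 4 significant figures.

-3.483 × 10^7 kilohertz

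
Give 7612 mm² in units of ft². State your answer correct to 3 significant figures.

1 square millimeter = 1.07639 × 10^-5 ft².
7612 × 1.07639 × 10^-5 ≈ 0.0819 ft².

0.0819 ft²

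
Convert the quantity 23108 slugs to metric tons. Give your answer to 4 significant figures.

1 slug = 0.0145939 metric tons.
Thus 23108 × 0.0145939 ≈ 337.2 t.

337.2 t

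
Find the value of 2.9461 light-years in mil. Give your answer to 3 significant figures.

1.10 × 10^21 mils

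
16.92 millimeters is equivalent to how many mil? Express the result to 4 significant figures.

666.1 mils

1 mm = 39.3701 mils.
Thus 16.92 × 39.3701 ≈ 666.1 mil.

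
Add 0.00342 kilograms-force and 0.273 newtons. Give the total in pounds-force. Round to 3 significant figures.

0.0689 lbf

0.00342 kgf = 0.00753981 lbf and 0.273 N = 0.0613728 lbf.
0.00753981 + 0.0613728 ≈ 0.0689 lbf.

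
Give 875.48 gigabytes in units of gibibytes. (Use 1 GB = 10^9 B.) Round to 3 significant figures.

815 gibibytes

1 GB = 0.931323 GiB.
Thus 875.48 × 0.931323 ≈ 815 GiB.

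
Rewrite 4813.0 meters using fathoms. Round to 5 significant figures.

2631.8 fathom

1 meter = 0.546807 fathoms.
So 4813.0 × 0.546807 ≈ 2631.8 fathom.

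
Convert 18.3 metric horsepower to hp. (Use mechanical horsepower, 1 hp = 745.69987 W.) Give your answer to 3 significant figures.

18.0 horsepower

1 PS = 0.986320 horsepower.
18.3 × 0.986320 ≈ 18.0 hp.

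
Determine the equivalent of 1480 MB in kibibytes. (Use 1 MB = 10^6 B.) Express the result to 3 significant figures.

1.45 × 10^6 KiB

1 MB = 976.5625 kibibytes.
1480 × 976.5625 ≈ 1.45 × 10^6 KiB.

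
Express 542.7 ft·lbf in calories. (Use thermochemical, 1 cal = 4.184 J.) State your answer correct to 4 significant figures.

175.9 calories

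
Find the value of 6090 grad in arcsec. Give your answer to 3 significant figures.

1.97 × 10^7 arcsec

1 grad = 3240.00 arcsec.
Then 6090 × 3240.00 ≈ 1.97 × 10^7 arcsec.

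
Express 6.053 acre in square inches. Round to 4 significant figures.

3.797e+7 in²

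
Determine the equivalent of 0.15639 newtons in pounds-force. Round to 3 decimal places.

0.035 lbf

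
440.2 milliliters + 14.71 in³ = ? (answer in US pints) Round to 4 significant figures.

440.2 mL = 0.930308 US pt and 14.71 in³ = 0.509437 US pt.
0.930308 + 0.509437 ≈ 1.440 US pt.

1.440 US pt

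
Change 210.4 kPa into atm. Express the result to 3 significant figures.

2.08 atm

1 kilopascal = 0.00986923 atm.
Thus 210.4 × 0.00986923 ≈ 2.08 atm.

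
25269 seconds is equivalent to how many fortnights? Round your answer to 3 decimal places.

0.021 fortnights

1 second = 8.26720 × 10^-7 fortnights.
Thus 25269 × 8.26720 × 10^-7 ≈ 0.021 fortnight.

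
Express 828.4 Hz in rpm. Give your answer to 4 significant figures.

1 hertz = 60.0000 rpm.
So 828.4 × 60.0000 ≈ 49700 rpm.

49700 revolutions per minute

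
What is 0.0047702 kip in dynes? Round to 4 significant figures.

1 kip = 4.44822 × 10^8 dyn.
So 0.0047702 × 4.44822 × 10^8 ≈ 2.122 × 10^6 dyn.

2.122 × 10^6 dyn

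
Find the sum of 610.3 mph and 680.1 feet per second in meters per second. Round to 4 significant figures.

610.3 mph = 272.829 m/s and 680.1 ft/s = 207.294 m/s.
272.829 + 207.294 ≈ 480.1 m/s.

480.1 m/s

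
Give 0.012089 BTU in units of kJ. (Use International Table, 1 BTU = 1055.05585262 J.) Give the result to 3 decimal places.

0.013 kJ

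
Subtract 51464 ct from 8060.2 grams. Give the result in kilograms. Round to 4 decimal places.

8060.2 g = 8.06020 kg and 51464 ct = 10.2928 kg.
8.06020 − 10.2928 ≈ -2.2326 kg.

-2.2326 kg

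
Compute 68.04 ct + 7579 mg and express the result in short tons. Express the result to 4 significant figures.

68.04 ct = 1.50003 × 10^-5 short ton and 7579 mg = 8.35442 × 10^-6 short ton.
1.50003 × 10^-5 + 8.35442 × 10^-6 ≈ 2.335 × 10^-5 short ton.

2.335 × 10^-5 short ton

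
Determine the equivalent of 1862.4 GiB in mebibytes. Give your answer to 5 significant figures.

1 GiB = 1024.00 MiB.
So 1862.4 × 1024.00 ≈ 1.9071e+6 MiB.

1.9071e+6 mebibytes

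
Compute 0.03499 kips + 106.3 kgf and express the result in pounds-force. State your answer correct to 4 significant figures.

0.03499 kip = 34.9900 lbf and 106.3 kgf = 234.351 lbf.
34.9900 + 234.351 ≈ 269.3 lbf.

269.3 lbf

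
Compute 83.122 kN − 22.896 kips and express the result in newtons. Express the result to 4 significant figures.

-18720 N

83.122 kN = 83122.0 N and 22.896 kip = 101846 N.
83122.0 − 101846 ≈ -18720 N.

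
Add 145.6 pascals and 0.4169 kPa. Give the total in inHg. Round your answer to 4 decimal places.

145.6 Pa = 0.0429957 inHg and 0.4169 kPa = 0.123111 inHg.
0.0429957 + 0.123111 ≈ 0.1661 inHg.

0.1661 inHg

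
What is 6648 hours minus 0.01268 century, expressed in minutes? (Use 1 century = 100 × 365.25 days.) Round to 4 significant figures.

-268000 min

6648 h = 398880 min and 0.01268 century = 666917 min.
398880 − 666917 ≈ -268000 min.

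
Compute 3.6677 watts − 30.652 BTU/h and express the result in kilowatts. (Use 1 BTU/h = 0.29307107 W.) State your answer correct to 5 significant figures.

3.6677 W = 0.00366770 kW and 30.652 BTU/h = 0.00898321 kW.
0.00366770 − 0.00898321 ≈ -0.0053155 kW.

-0.0053155 kilowatts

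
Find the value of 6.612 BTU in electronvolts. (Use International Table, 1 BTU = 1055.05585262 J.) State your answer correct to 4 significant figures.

1 British thermal unit = 6.58514 × 10^21 electronvolts.
So 6.612 × 6.58514 × 10^21 ≈ 4.354 × 10^22 eV.

4.354 × 10^22 eV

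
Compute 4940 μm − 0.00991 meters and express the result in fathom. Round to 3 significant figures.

-0.00272 fathom

4940 μm = 0.00270122 fathom and 0.00991 m = 0.00541885 fathom.
0.00270122 − 0.00541885 ≈ -0.00272 fathom.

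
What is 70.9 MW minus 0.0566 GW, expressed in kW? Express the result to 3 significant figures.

14300 kW

70.9 MW = 70900.0 kW and 0.0566 GW = 56600.0 kW.
70900.0 − 56600.0 ≈ 14300 kW.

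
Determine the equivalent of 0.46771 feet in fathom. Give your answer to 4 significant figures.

0.07795 fathom

1 ft = 0.166667 fathom.
0.46771 × 0.166667 ≈ 0.07795 fathom.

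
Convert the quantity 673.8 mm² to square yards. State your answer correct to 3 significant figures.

0.000806 yd²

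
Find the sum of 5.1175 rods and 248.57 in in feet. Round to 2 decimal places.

5.1175 rod = 84.43875 ft and 248.57 in = 20.71417 ft.
84.43875 + 20.71417 ≈ 105.15 ft.

105.15 ft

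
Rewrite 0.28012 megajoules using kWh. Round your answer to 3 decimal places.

0.078 kWh

1 MJ = 0.277778 kWh.
Then 0.28012 × 0.277778 ≈ 0.078 kWh.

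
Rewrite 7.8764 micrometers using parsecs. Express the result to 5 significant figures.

2.5526 × 10^-22 parsecs

1 micrometer = 3.24078 × 10^-23 parsecs.
7.8764 × 3.24078 × 10^-23 ≈ 2.5526 × 10^-22 pc.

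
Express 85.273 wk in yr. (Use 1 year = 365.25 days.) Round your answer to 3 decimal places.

1 wk = 0.0191650 yr.
So 85.273 × 0.0191650 ≈ 1.634 yr.

1.634 years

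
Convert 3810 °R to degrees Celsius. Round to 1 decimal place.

°R = (°C + 273.15) × 9/5.
Applying the formula gives 1843.5 °C.

1843.5 °C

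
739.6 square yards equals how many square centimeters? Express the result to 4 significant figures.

1 square yard = 8361.27 cm².
So 739.6 × 8361.27 ≈ 6.184e+6 cm².

6.184e+6 cm²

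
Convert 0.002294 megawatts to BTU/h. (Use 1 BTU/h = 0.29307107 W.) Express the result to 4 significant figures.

7827 BTU/h

1 megawatt = 3.41214 × 10^6 BTU/h.
Thus 0.002294 × 3.41214 × 10^6 ≈ 7827 BTU/h.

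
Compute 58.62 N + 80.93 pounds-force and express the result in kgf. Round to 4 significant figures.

42.69 kgf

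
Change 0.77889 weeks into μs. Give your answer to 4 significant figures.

1 week = 6.04800e+11 μs.
Then 0.77889 × 6.04800e+11 ≈ 4.711e+11 μs.

4.711e+11 microseconds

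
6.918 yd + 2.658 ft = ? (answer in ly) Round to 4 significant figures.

7.543e-16 light-years

6.918 yd = 6.68640e-16 ly and 2.658 ft = 8.56338e-17 ly.
6.68640e-16 + 8.56338e-17 ≈ 7.543e-16 ly.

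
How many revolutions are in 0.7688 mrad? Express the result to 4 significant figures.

0.0001224 rev

1 mrad = 0.000159155 rev.
So 0.7688 × 0.000159155 ≈ 0.0001224 rev.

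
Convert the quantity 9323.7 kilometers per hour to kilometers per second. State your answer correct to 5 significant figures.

1 km/h = 0.000277778 km/s.
Thus 9323.7 × 0.000277778 ≈ 2.5899 km/s.

2.5899 km/s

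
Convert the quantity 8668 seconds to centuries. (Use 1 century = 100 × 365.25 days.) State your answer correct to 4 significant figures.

2.747 × 10^-6 century

1 s = 3.16881 × 10^-10 centuries.
Thus 8668 × 3.16881 × 10^-10 ≈ 2.747 × 10^-6 century.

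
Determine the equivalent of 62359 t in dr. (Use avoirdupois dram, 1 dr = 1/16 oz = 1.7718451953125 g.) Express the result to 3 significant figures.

1 t = 564383 drams.
62359 × 564383 ≈ 3.52e+10 dr.

3.52e+10 drams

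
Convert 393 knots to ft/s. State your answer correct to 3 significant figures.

663 feet per second

1 kn = 1.68781 feet per second.
393 × 1.68781 ≈ 663 ft/s.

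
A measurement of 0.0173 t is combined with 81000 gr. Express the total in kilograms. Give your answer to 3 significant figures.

22.5 kg

0.0173 t = 17.3000 kg and 81000 gr = 5.24871 kg.
17.3000 + 5.24871 ≈ 22.5 kg.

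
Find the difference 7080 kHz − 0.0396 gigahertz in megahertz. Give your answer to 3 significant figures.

-32.5 MHz

7080 kHz = 7.08000 MHz and 0.0396 GHz = 39.6000 MHz.
7.08000 − 39.6000 ≈ -32.5 MHz.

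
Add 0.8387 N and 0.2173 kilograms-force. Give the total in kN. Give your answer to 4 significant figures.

0.002970 kN

0.8387 N = 0.000838700 kN and 0.2173 kgf = 0.00213099 kN.
0.000838700 + 0.00213099 ≈ 0.002970 kN.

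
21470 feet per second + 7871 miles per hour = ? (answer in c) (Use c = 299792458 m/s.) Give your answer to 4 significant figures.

3.357e-5 c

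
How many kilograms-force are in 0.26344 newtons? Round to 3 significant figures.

1 N = 0.101972 kgf.
So 0.26344 × 0.101972 ≈ 0.0269 kgf.

0.0269 kilograms-force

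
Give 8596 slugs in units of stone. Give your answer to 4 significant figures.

1 slug = 2.29815 stone.
So 8596 × 2.29815 ≈ 19750 st.

19750 st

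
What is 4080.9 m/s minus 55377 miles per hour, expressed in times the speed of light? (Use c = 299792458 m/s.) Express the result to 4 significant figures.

4080.9 m/s = 1.36124e-5 c and 55377 mph = 8.25762e-5 c.
1.36124e-5 − 8.25762e-5 ≈ -6.896e-5 c.

-6.896e-5 times the speed of light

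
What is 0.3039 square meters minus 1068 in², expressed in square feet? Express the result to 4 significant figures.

0.3039 m² = 3.27115 ft² and 1068 in² = 7.41667 ft².
3.27115 − 7.41667 ≈ -4.146 ft².

-4.146 square feet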